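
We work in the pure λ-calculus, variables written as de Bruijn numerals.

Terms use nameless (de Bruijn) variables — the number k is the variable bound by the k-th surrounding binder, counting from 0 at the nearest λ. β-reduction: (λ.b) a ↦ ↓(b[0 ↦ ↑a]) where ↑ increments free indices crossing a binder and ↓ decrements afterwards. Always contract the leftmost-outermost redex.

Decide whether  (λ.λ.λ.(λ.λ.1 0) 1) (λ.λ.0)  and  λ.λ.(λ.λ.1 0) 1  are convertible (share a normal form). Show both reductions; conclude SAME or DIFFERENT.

Answer: SAME — A ⇓ λ.λ.λ.2 0, B ⇓ λ.λ.λ.2 0

Derivation:
Term A:
  start: (λ.λ.λ.(λ.λ.1 0) 1) (λ.λ.0)
  [1] λ.λ.(λ.λ.1 0) 1
  [2] λ.λ.λ.2 0

Term B:
  start: λ.λ.(λ.λ.1 0) 1
  [1] λ.λ.λ.2 0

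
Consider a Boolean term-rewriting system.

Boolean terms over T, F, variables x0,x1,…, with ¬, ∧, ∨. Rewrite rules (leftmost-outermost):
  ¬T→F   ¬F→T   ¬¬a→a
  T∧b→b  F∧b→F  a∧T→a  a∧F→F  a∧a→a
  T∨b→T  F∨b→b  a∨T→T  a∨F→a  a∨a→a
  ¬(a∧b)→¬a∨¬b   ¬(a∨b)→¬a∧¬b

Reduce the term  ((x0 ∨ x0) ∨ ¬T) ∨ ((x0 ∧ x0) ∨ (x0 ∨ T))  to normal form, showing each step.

  start: ((x0 ∨ x0) ∨ ¬T) ∨ ((x0 ∧ x0) ∨ (x0 ∨ T))
  [1] (x0 ∨ ¬T) ∨ ((x0 ∧ x0) ∨ (x0 ∨ T))
  [2] (x0 ∨ F) ∨ ((x0 ∧ x0) ∨ (x0 ∨ T))
  [3] x0 ∨ ((x0 ∧ x0) ∨ (x0 ∨ T))
  [4] x0 ∨ (x0 ∨ (x0 ∨ T))
  [5] x0 ∨ (x0 ∨ T)
  [6] x0 ∨ T
  [7] T

Answer: normal form = T  (in 7 steps)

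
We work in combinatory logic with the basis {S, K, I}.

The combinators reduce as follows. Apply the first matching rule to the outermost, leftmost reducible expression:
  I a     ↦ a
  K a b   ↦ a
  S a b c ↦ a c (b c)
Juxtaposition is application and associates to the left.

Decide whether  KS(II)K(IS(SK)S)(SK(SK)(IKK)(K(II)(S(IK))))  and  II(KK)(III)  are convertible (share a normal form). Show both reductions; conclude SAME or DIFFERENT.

Term A:
  start: KS(II)K(IS(SK)S)(SK(SK)(IKK)(K(II)(S(IK))))
  →1  SK(IS(SK)S)(SK(SK)(IKK)(K(II)(S(IK))))
  →2  K(SK(SK)(IKK)(K(II)(S(IK))))(IS(SK)S(SK(SK)(IKK)(K(II)(S(IK)))))
  →3  SK(SK)(IKK)(K(II)(S(IK)))
  →4  K(IKK)(SK(IKK))(K(II)(S(IK)))
  →5  IKK(K(II)(S(IK)))
  →6  KK(K(II)(S(IK)))
  →7  K

Term B:
  start: II(KK)(III)
  →1  I(KK)(III)
  →2  KK(III)
  →3  K

Answer: SAME — A ⇓ K, B ⇓ K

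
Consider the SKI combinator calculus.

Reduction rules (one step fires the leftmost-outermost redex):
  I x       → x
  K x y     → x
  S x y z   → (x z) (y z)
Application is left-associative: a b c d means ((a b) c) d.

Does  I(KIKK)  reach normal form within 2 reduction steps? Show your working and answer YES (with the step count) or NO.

Answer: NO — after 2 steps the term is IK, not yet normal

Working:
  start: I(KIKK)
  →1  KIKK
  →2  IK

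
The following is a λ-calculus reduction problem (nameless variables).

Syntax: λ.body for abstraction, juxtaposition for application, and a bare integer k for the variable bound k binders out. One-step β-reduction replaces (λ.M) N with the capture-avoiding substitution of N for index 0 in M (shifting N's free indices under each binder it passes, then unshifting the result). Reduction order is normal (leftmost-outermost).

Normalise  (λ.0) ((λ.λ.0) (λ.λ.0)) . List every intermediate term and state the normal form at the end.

  start: (λ.0) ((λ.λ.0) (λ.λ.0))
  →1  (λ.λ.0) (λ.λ.0)
  →2  λ.0

Answer: normal form = λ.0  (in 2 steps)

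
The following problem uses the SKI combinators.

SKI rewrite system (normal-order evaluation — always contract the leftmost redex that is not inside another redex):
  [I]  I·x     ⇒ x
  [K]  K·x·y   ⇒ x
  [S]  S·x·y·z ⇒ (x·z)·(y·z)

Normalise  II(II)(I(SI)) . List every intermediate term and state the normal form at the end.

Answer: normal form = SI  (in 5 steps)

Reduction:
  start: II(II)(I(SI))
  →1  I(II)(I(SI))
  →2  II(I(SI))
  →3  I(I(SI))
  →4  I(SI)
  →5  SI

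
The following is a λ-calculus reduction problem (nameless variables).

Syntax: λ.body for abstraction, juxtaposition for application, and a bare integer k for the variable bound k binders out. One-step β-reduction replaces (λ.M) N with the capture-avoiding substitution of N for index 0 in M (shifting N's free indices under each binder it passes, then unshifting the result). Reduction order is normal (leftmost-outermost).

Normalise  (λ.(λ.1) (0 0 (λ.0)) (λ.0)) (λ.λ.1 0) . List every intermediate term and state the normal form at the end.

  start: (λ.(λ.1) (0 0 (λ.0)) (λ.0)) (λ.λ.1 0)
  →1  (λ.λ.λ.1 0) ((λ.λ.1 0) (λ.λ.1 0) (λ.0)) (λ.0)
  →2  (λ.λ.1 0) (λ.0)
  →3  λ.(λ.0) 0
  →4  λ.0

Answer: normal form = λ.0  (in 4 steps)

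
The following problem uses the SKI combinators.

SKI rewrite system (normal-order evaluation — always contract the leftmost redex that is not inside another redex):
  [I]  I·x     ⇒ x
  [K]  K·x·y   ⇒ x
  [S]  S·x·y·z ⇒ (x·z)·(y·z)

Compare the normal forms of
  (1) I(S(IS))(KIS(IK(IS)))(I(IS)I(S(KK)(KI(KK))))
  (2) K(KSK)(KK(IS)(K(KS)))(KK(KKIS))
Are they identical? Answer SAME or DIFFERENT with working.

Term A:
  start: I(S(IS))(KIS(IK(IS)))(I(IS)I(S(KK)(KI(KK))))
  step 1: S(IS)(KIS(IK(IS)))(I(IS)I(S(KK)(KI(KK))))
  step 2: IS(I(IS)I(S(KK)(KI(KK))))(KIS(IK(IS))(I(IS)I(S(KK)(KI(KK)))))
  step 3: S(I(IS)I(S(KK)(KI(KK))))(KIS(IK(IS))(I(IS)I(S(KK)(KI(KK)))))
  step 4: S(ISI(S(KK)(KI(KK))))(KIS(IK(IS))(I(IS)I(S(KK)(KI(KK)))))
  step 5: S(SI(S(KK)(KI(KK))))(KIS(IK(IS))(I(IS)I(S(KK)(KI(KK)))))
  step 6: S(SI(S(KK)I))(KIS(IK(IS))(I(IS)I(S(KK)(KI(KK)))))
  step 7: S(SI(S(KK)I))(I(IK(IS))(I(IS)I(S(KK)(KI(KK)))))
  step 8: S(SI(S(KK)I))(IK(IS)(I(IS)I(S(KK)(KI(KK)))))
  step 9: S(SI(S(KK)I))(K(IS)(I(IS)I(S(KK)(KI(KK)))))
  step 10: S(SI(S(KK)I))(IS)
  step 11: S(SI(S(KK)I))S

Term B:
  start: K(KSK)(KK(IS)(K(KS)))(KK(KKIS))
  step 1: KSK(KK(KKIS))
  step 2: S(KK(KKIS))
  step 3: SK

Answer: DIFFERENT — A ⇓ S(SI(S(KK)I))S, B ⇓ SK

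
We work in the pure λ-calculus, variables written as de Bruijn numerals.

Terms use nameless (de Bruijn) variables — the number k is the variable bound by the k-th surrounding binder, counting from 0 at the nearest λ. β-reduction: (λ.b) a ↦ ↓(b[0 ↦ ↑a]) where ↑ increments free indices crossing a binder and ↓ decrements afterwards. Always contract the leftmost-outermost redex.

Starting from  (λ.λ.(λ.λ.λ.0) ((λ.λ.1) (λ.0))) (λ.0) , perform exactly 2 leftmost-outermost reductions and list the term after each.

Answer: after 2 steps: λ.λ.λ.0

Derivation:
  start: (λ.λ.(λ.λ.λ.0) ((λ.λ.1) (λ.0))) (λ.0)
  [1] λ.(λ.λ.λ.0) ((λ.λ.1) (λ.0))
  [2] λ.λ.λ.0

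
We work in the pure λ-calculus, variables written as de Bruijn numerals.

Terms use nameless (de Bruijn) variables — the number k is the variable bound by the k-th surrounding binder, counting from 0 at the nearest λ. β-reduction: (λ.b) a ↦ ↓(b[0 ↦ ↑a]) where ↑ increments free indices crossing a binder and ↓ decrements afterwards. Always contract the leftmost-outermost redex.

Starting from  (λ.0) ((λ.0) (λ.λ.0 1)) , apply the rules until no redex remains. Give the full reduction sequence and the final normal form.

Answer: normal form = λ.λ.0 1  (in 2 steps)

Derivation:
  start: (λ.0) ((λ.0) (λ.λ.0 1))
  →1  (λ.0) (λ.λ.0 1)
  →2  λ.λ.0 1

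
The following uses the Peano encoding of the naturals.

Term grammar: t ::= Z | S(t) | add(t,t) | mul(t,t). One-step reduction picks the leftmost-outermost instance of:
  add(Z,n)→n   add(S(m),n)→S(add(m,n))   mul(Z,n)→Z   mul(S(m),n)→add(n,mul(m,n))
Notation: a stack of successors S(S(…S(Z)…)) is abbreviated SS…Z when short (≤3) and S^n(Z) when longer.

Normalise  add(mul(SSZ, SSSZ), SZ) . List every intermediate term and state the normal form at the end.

  start: add(mul(SSZ, SSSZ), SZ)
  [1] add(add(SSSZ, mul(SZ, SSSZ)), SZ)
  [2] add(S(add(SSZ, mul(SZ, SSSZ))), SZ)
  [3] S(add(add(SSZ, mul(SZ, SSSZ)), SZ))
  [4] S(add(S(add(SZ, mul(SZ, SSSZ))), SZ))
  [5] S(S(add(add(SZ, mul(SZ, SSSZ)), SZ)))
  [6] S(S(add(S(add(Z, mul(SZ, SSSZ))), SZ)))
  [7] S(S(S(add(add(Z, mul(SZ, SSSZ)), SZ))))
  [8] S(S(S(add(mul(SZ, SSSZ), SZ))))
  [9] S(S(S(add(add(SSSZ, mul(Z, SSSZ)), SZ))))
  [10] S(S(S(add(S(add(SSZ, mul(Z, SSSZ))), SZ))))
  [11] S(S(S(S(add(add(SSZ, mul(Z, SSSZ)), SZ)))))
  [12] S(S(S(S(add(S(add(SZ, mul(Z, SSSZ))), SZ)))))
  [13] S(S(S(S(S(add(add(SZ, mul(Z, SSSZ)), SZ))))))
  [14] S(S(S(S(S(add(S(add(Z, mul(Z, SSSZ))), SZ))))))
  [15] S(S(S(S(S(S(add(add(Z, mul(Z, SSSZ)), SZ)))))))
  [16] S(S(S(S(S(S(add(mul(Z, SSSZ), SZ)))))))
  [17] S(S(S(S(S(S(add(Z, SZ)))))))
  [18] S^7(Z)

Answer: normal form = S^7(Z)  (in 18 steps)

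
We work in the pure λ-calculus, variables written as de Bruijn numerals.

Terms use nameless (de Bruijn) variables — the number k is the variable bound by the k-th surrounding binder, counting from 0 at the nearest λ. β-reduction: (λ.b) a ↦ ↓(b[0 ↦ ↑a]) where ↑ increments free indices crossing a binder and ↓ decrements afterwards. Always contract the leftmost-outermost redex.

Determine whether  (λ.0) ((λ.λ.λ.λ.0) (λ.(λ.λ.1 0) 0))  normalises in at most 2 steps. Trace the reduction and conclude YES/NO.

Answer: YES — reaches normal form λ.λ.λ.0 in 2 ≤ 2 steps

Derivation:
  start: (λ.0) ((λ.λ.λ.λ.0) (λ.(λ.λ.1 0) 0))
  step 1: (λ.λ.λ.λ.0) (λ.(λ.λ.1 0) 0)
  step 2: λ.λ.λ.0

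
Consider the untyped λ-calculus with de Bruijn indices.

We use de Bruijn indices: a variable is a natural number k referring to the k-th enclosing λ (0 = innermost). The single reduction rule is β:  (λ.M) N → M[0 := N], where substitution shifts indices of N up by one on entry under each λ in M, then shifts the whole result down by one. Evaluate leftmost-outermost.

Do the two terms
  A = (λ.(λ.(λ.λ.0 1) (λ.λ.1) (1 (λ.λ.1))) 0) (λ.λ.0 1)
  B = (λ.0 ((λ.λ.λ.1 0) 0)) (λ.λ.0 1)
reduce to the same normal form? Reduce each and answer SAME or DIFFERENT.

Answer: DIFFERENT — A ⇓ λ.λ.λ.1, B ⇓ λ.0 (λ.λ.1 0)

Reduction:
Term A:
  start: (λ.(λ.(λ.λ.0 1) (λ.λ.1) (1 (λ.λ.1))) 0) (λ.λ.0 1)
  step 1: (λ.(λ.λ.0 1) (λ.λ.1) ((λ.λ.0 1) (λ.λ.1))) (λ.λ.0 1)
  step 2: (λ.λ.0 1) (λ.λ.1) ((λ.λ.0 1) (λ.λ.1))
  step 3: (λ.0 (λ.λ.1)) ((λ.λ.0 1) (λ.λ.1))
  step 4: (λ.λ.0 1) (λ.λ.1) (λ.λ.1)
  step 5: (λ.0 (λ.λ.1)) (λ.λ.1)
  step 6: (λ.λ.1) (λ.λ.1)
  step 7: λ.λ.λ.1

Term B:
  start: (λ.0 ((λ.λ.λ.1 0) 0)) (λ.λ.0 1)
  step 1: (λ.λ.0 1) ((λ.λ.λ.1 0) (λ.λ.0 1))
  step 2: λ.0 ((λ.λ.λ.1 0) (λ.λ.0 1))
  step 3: λ.0 (λ.λ.1 0)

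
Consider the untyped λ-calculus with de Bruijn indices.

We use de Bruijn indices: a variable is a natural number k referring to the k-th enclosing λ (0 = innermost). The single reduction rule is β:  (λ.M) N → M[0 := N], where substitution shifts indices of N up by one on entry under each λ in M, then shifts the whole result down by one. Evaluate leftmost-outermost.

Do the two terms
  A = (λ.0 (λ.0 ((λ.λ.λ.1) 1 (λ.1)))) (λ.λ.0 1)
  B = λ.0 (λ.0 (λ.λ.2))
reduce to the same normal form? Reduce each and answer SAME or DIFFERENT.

Term A:
  start: (λ.0 (λ.0 ((λ.λ.λ.1) 1 (λ.1)))) (λ.λ.0 1)
  step 1: (λ.λ.0 1) (λ.0 ((λ.λ.λ.1) (λ.λ.0 1) (λ.1)))
  step 2: λ.0 (λ.0 ((λ.λ.λ.1) (λ.λ.0 1) (λ.1)))
  step 3: λ.0 (λ.0 ((λ.λ.1) (λ.1)))
  step 4: λ.0 (λ.0 (λ.λ.2))

Term B:
  start: λ.0 (λ.0 (λ.λ.2))

Answer: SAME — A ⇓ λ.0 (λ.0 (λ.λ.2)), B ⇓ λ.0 (λ.0 (λ.λ.2))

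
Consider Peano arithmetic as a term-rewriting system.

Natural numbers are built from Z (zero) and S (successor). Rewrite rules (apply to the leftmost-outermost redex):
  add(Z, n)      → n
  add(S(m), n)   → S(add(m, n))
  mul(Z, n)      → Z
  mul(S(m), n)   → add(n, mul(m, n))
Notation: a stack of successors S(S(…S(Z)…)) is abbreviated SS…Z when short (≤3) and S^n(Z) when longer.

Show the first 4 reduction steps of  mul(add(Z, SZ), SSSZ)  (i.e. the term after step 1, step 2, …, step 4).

Answer: after 4 steps: S(S(add(SZ, mul(Z, SSSZ))))

Reduction:
  start: mul(add(Z, SZ), SSSZ)
  step 1: mul(SZ, SSSZ)
  step 2: add(SSSZ, mul(Z, SSSZ))
  step 3: S(add(SSZ, mul(Z, SSSZ)))
  step 4: S(S(add(SZ, mul(Z, SSSZ))))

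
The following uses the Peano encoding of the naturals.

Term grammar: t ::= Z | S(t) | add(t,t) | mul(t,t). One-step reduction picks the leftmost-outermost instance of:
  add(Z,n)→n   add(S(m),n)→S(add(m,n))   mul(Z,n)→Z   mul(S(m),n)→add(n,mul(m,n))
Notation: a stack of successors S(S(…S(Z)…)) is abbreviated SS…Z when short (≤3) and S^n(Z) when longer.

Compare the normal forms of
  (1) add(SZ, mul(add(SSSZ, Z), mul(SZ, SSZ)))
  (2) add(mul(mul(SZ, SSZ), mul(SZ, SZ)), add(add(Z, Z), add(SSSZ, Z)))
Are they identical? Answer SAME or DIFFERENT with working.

Term A:
  start: add(SZ, mul(add(SSSZ, Z), mul(SZ, SSZ)))
  →1  S(add(Z, mul(add(SSSZ, Z), mul(SZ, SSZ))))
  →2  S(mul(add(SSSZ, Z), mul(SZ, SSZ)))
  →3  S(mul(S(add(SSZ, Z)), mul(SZ, SSZ)))
  →4  S(add(mul(SZ, SSZ), mul(add(SSZ, Z), mul(SZ, SSZ))))
  →5  S(add(add(SSZ, mul(Z, SSZ)), mul(add(SSZ, Z), mul(SZ, SSZ))))
  →6  S(add(S(add(SZ, mul(Z, SSZ))), mul(add(SSZ, Z), mul(SZ, SSZ))))
  →7  S(S(add(add(SZ, mul(Z, SSZ)), mul(add(SSZ, Z), mul(SZ, SSZ)))))
  →8  S(S(add(S(add(Z, mul(Z, SSZ))), mul(add(SSZ, Z), mul(SZ, SSZ)))))
  →9  S(S(S(add(add(Z, mul(Z, SSZ)), mul(add(SSZ, Z), mul(SZ, SSZ))))))
  →10  S(S(S(add(mul(Z, SSZ), mul(add(SSZ, Z), mul(SZ, SSZ))))))
  →11  S(S(S(add(Z, mul(add(SSZ, Z), mul(SZ, SSZ))))))
  →12  S(S(S(mul(add(SSZ, Z), mul(SZ, SSZ)))))
  →13  S(S(S(mul(S(add(SZ, Z)), mul(SZ, SSZ)))))
  →14  S(S(S(add(mul(SZ, SSZ), mul(add(SZ, Z), mul(SZ, SSZ))))))
  →15  S(S(S(add(add(SSZ, mul(Z, SSZ)), mul(add(SZ, Z), mul(SZ, SSZ))))))
  →16  S(S(S(add(S(add(SZ, mul(Z, SSZ))), mul(add(SZ, Z), mul(SZ, SSZ))))))
  →17  S(S(S(S(add(add(SZ, mul(Z, SSZ)), mul(add(SZ, Z), mul(SZ, SSZ)))))))
  →18  S(S(S(S(add(S(add(Z, mul(Z, SSZ))), mul(add(SZ, Z), mul(SZ, SSZ)))))))
  →19  S(S(S(S(S(add(add(Z, mul(Z, SSZ)), mul(add(SZ, Z), mul(SZ, SSZ))))))))
  →20  S(S(S(S(S(add(mul(Z, SSZ), mul(add(SZ, Z), mul(SZ, SSZ))))))))
  →21  S(S(S(S(S(add(Z, mul(add(SZ, Z), mul(SZ, SSZ))))))))
  →22  S(S(S(S(S(mul(add(SZ, Z), mul(SZ, SSZ)))))))
  →23  S(S(S(S(S(mul(S(add(Z, Z)), mul(SZ, SSZ)))))))
  →24  S(S(S(S(S(add(mul(SZ, SSZ), mul(add(Z, Z), mul(SZ, SSZ))))))))
  →25  S(S(S(S(S(add(add(SSZ, mul(Z, SSZ)), mul(add(Z, Z), mul(SZ, SSZ))))))))
  →26  S(S(S(S(S(add(S(add(SZ, mul(Z, SSZ))), mul(add(Z, Z), mul(SZ, SSZ))))))))
  →27  S(S(S(S(S(S(add(add(SZ, mul(Z, SSZ)), mul(add(Z, Z), mul(SZ, SSZ)))))))))
  →28  S(S(S(S(S(S(add(S(add(Z, mul(Z, SSZ))), mul(add(Z, Z), mul(SZ, SSZ)))))))))
  →29  S(S(S(S(S(S(S(add(add(Z, mul(Z, SSZ)), mul(add(Z, Z), mul(SZ, SSZ))))))))))
  →30  S(S(S(S(S(S(S(add(mul(Z, SSZ), mul(add(Z, Z), mul(SZ, SSZ))))))))))
  →31  S(S(S(S(S(S(S(add(Z, mul(add(Z, Z), mul(SZ, SSZ))))))))))
  →32  S(S(S(S(S(S(S(mul(add(Z, Z), mul(SZ, SSZ)))))))))
  →33  S(S(S(S(S(S(S(mul(Z, mul(SZ, SSZ)))))))))
  →34  S^7(Z)

Term B:
  start: add(mul(mul(SZ, SSZ), mul(SZ, SZ)), add(add(Z, Z), add(SSSZ, Z)))
  →1  add(mul(add(SSZ, mul(Z, SSZ)), mul(SZ, SZ)), add(add(Z, Z), add(SSSZ, Z)))
  →2  add(mul(S(add(SZ, mul(Z, SSZ))), mul(SZ, SZ)), add(add(Z, Z), add(SSSZ, Z)))
  →3  add(add(mul(SZ, SZ), mul(add(SZ, mul(Z, SSZ)), mul(SZ, SZ))), add(add(Z, Z), add(SSSZ, Z)))
  →4  add(add(add(SZ, mul(Z, SZ)), mul(add(SZ, mul(Z, SSZ)), mul(SZ, SZ))), add(add(Z, Z), add(SSSZ, Z)))
  →5  add(add(S(add(Z, mul(Z, SZ))), mul(add(SZ, mul(Z, SSZ)), mul(SZ, SZ))), add(add(Z, Z), add(SSSZ, Z)))
  →6  add(S(add(add(Z, mul(Z, SZ)), mul(add(SZ, mul(Z, SSZ)), mul(SZ, SZ)))), add(add(Z, Z), add(SSSZ, Z)))
  →7  S(add(add(add(Z, mul(Z, SZ)), mul(add(SZ, mul(Z, SSZ)), mul(SZ, SZ))), add(add(Z, Z), add(SSSZ, Z))))
  →8  S(add(add(mul(Z, SZ), mul(add(SZ, mul(Z, SSZ)), mul(SZ, SZ))), add(add(Z, Z), add(SSSZ, Z))))
  →9  S(add(add(Z, mul(add(SZ, mul(Z, SSZ)), mul(SZ, SZ))), add(add(Z, Z), add(SSSZ, Z))))
  →10  S(add(mul(add(SZ, mul(Z, SSZ)), mul(SZ, SZ)), add(add(Z, Z), add(SSSZ, Z))))
  →11  S(add(mul(S(add(Z, mul(Z, SSZ))), mul(SZ, SZ)), add(add(Z, Z), add(SSSZ, Z))))
  →12  S(add(add(mul(SZ, SZ), mul(add(Z, mul(Z, SSZ)), mul(SZ, SZ))), add(add(Z, Z), add(SSSZ, Z))))
  →13  S(add(add(add(SZ, mul(Z, SZ)), mul(add(Z, mul(Z, SSZ)), mul(SZ, SZ))), add(add(Z, Z), add(SSSZ, Z))))
  →14  S(add(add(S(add(Z, mul(Z, SZ))), mul(add(Z, mul(Z, SSZ)), mul(SZ, SZ))), add(add(Z, Z), add(SSSZ, Z))))
  →15  S(add(S(add(add(Z, mul(Z, SZ)), mul(add(Z, mul(Z, SSZ)), mul(SZ, SZ)))), add(add(Z, Z), add(SSSZ, Z))))
  →16  S(S(add(add(add(Z, mul(Z, SZ)), mul(add(Z, mul(Z, SSZ)), mul(SZ, SZ))), add(add(Z, Z), add(SSSZ, Z)))))
  →17  S(S(add(add(mul(Z, SZ), mul(add(Z, mul(Z, SSZ)), mul(SZ, SZ))), add(add(Z, Z), add(SSSZ, Z)))))
  →18  S(S(add(add(Z, mul(add(Z, mul(Z, SSZ)), mul(SZ, SZ))), add(add(Z, Z), add(SSSZ, Z)))))
  →19  S(S(add(mul(add(Z, mul(Z, SSZ)), mul(SZ, SZ)), add(add(Z, Z), add(SSSZ, Z)))))
  →20  S(S(add(mul(mul(Z, SSZ), mul(SZ, SZ)), add(add(Z, Z), add(SSSZ, Z)))))
  →21  S(S(add(mul(Z, mul(SZ, SZ)), add(add(Z, Z), add(SSSZ, Z)))))
  →22  S(S(add(Z, add(add(Z, Z), add(SSSZ, Z)))))
  →23  S(S(add(add(Z, Z), add(SSSZ, Z))))
  →24  S(S(add(Z, add(SSSZ, Z))))
  →25  S(S(add(SSSZ, Z)))
  →26  S(S(S(add(SSZ, Z))))
  →27  S(S(S(S(add(SZ, Z)))))
  →28  S(S(S(S(S(add(Z, Z))))))
  →29  S^5(Z)

Answer: DIFFERENT — A ⇓ S^7(Z), B ⇓ S^5(Z)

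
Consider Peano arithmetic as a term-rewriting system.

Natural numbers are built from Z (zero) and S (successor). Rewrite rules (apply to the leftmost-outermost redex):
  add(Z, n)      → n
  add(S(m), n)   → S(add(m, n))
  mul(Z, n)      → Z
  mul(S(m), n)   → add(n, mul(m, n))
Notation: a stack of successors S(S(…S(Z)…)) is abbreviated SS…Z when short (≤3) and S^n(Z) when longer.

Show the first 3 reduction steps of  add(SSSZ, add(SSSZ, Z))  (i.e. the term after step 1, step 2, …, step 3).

  start: add(SSSZ, add(SSSZ, Z))
  [1] S(add(SSZ, add(SSSZ, Z)))
  [2] S(S(add(SZ, add(SSSZ, Z))))
  [3] S(S(S(add(Z, add(SSSZ, Z)))))

Answer: after 3 steps: S(S(S(add(Z, add(SSSZ, Z)))))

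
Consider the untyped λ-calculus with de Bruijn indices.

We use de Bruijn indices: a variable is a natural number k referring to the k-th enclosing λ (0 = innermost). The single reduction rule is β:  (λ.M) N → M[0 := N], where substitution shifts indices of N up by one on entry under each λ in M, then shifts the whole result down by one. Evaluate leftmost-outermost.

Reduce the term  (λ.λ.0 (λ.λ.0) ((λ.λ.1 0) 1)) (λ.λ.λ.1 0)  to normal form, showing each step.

Answer: normal form = λ.0 (λ.λ.0) (λ.λ.λ.1 0)  (in 3 steps)

Working:
  start: (λ.λ.0 (λ.λ.0) ((λ.λ.1 0) 1)) (λ.λ.λ.1 0)
  [1] λ.0 (λ.λ.0) ((λ.λ.1 0) (λ.λ.λ.1 0))
  [2] λ.0 (λ.λ.0) (λ.(λ.λ.λ.1 0) 0)
  [3] λ.0 (λ.λ.0) (λ.λ.λ.1 0)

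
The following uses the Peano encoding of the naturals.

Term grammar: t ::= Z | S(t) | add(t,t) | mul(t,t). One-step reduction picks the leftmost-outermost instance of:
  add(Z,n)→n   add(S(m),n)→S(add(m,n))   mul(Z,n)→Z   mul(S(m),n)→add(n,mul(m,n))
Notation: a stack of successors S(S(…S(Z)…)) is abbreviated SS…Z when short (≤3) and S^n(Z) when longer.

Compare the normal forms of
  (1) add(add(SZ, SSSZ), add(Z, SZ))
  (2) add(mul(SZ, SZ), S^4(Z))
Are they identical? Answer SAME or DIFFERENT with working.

Term A:
  start: add(add(SZ, SSSZ), add(Z, SZ))
  [1] add(S(add(Z, SSSZ)), add(Z, SZ))
  [2] S(add(add(Z, SSSZ), add(Z, SZ)))
  [3] S(add(SSSZ, add(Z, SZ)))
  [4] S(S(add(SSZ, add(Z, SZ))))
  [5] S(S(S(add(SZ, add(Z, SZ)))))
  [6] S(S(S(S(add(Z, add(Z, SZ))))))
  [7] S(S(S(S(add(Z, SZ)))))
  [8] S^5(Z)

Term B:
  start: add(mul(SZ, SZ), S^4(Z))
  [1] add(add(SZ, mul(Z, SZ)), S^4(Z))
  [2] add(S(add(Z, mul(Z, SZ))), S^4(Z))
  [3] S(add(add(Z, mul(Z, SZ)), S^4(Z)))
  [4] S(add(mul(Z, SZ), S^4(Z)))
  [5] S(add(Z, S^4(Z)))
  [6] S^5(Z)

Answer: SAME — A ⇓ S^5(Z), B ⇓ S^5(Z)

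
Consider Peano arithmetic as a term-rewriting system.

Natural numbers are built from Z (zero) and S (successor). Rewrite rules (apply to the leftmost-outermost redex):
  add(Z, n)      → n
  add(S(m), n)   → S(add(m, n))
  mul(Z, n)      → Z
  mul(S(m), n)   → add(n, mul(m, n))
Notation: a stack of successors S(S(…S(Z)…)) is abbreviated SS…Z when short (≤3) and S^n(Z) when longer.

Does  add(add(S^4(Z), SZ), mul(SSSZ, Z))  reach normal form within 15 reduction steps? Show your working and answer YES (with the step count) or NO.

Answer: NO — after 15 steps the term is S(S(S(S(S(mul(SZ, Z)))))), not yet normal

Working:
  start: add(add(S^4(Z), SZ), mul(SSSZ, Z))
  step 1: add(S(add(SSSZ, SZ)), mul(SSSZ, Z))
  step 2: S(add(add(SSSZ, SZ), mul(SSSZ, Z)))
  step 3: S(add(S(add(SSZ, SZ)), mul(SSSZ, Z)))
  step 4: S(S(add(add(SSZ, SZ), mul(SSSZ, Z))))
  step 5: S(S(add(S(add(SZ, SZ)), mul(SSSZ, Z))))
  step 6: S(S(S(add(add(SZ, SZ), mul(SSSZ, Z)))))
  step 7: S(S(S(add(S(add(Z, SZ)), mul(SSSZ, Z)))))
  step 8: S(S(S(S(add(add(Z, SZ), mul(SSSZ, Z))))))
  step 9: S(S(S(S(add(SZ, mul(SSSZ, Z))))))
  step 10: S(S(S(S(S(add(Z, mul(SSSZ, Z)))))))
  step 11: S(S(S(S(S(mul(SSSZ, Z))))))
  step 12: S(S(S(S(S(add(Z, mul(SSZ, Z)))))))
  step 13: S(S(S(S(S(mul(SSZ, Z))))))
  step 14: S(S(S(S(S(add(Z, mul(SZ, Z)))))))
  step 15: S(S(S(S(S(mul(SZ, Z))))))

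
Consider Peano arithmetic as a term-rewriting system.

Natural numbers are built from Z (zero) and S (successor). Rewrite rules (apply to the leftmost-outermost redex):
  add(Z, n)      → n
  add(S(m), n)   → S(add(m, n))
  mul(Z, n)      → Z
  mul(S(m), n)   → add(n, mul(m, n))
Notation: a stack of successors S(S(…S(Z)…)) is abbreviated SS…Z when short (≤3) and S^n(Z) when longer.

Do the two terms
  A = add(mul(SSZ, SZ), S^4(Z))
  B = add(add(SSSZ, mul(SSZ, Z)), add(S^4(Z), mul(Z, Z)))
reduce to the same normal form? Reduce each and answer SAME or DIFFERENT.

Answer: DIFFERENT — A ⇓ S^6(Z), B ⇓ S^7(Z)

Working:
Term A:
  start: add(mul(SSZ, SZ), S^4(Z))
  →1  add(add(SZ, mul(SZ, SZ)), S^4(Z))
  →2  add(S(add(Z, mul(SZ, SZ))), S^4(Z))
  →3  S(add(add(Z, mul(SZ, SZ)), S^4(Z)))
  →4  S(add(mul(SZ, SZ), S^4(Z)))
  →5  S(add(add(SZ, mul(Z, SZ)), S^4(Z)))
  →6  S(add(S(add(Z, mul(Z, SZ))), S^4(Z)))
  →7  S(S(add(add(Z, mul(Z, SZ)), S^4(Z))))
  →8  S(S(add(mul(Z, SZ), S^4(Z))))
  →9  S(S(add(Z, S^4(Z))))
  →10  S^6(Z)

Term B:
  start: add(add(SSSZ, mul(SSZ, Z)), add(S^4(Z), mul(Z, Z)))
  →1  add(S(add(SSZ, mul(SSZ, Z))), add(S^4(Z), mul(Z, Z)))
  →2  S(add(add(SSZ, mul(SSZ, Z)), add(S^4(Z), mul(Z, Z))))
  →3  S(add(S(add(SZ, mul(SSZ, Z))), add(S^4(Z), mul(Z, Z))))
  →4  S(S(add(add(SZ, mul(SSZ, Z)), add(S^4(Z), mul(Z, Z)))))
  →5  S(S(add(S(add(Z, mul(SSZ, Z))), add(S^4(Z), mul(Z, Z)))))
  →6  S(S(S(add(add(Z, mul(SSZ, Z)), add(S^4(Z), mul(Z, Z))))))
  →7  S(S(S(add(mul(SSZ, Z), add(S^4(Z), mul(Z, Z))))))
  →8  S(S(S(add(add(Z, mul(SZ, Z)), add(S^4(Z), mul(Z, Z))))))
  →9  S(S(S(add(mul(SZ, Z), add(S^4(Z), mul(Z, Z))))))
  →10  S(S(S(add(add(Z, mul(Z, Z)), add(S^4(Z), mul(Z, Z))))))
  →11  S(S(S(add(mul(Z, Z), add(S^4(Z), mul(Z, Z))))))
  →12  S(S(S(add(Z, add(S^4(Z), mul(Z, Z))))))
  →13  S(S(S(add(S^4(Z), mul(Z, Z)))))
  →14  S(S(S(S(add(SSSZ, mul(Z, Z))))))
  →15  S(S(S(S(S(add(SSZ, mul(Z, Z)))))))
  →16  S(S(S(S(S(S(add(SZ, mul(Z, Z))))))))
  →17  S(S(S(S(S(S(S(add(Z, mul(Z, Z)))))))))
  →18  S(S(S(S(S(S(S(mul(Z, Z))))))))
  →19  S^7(Z)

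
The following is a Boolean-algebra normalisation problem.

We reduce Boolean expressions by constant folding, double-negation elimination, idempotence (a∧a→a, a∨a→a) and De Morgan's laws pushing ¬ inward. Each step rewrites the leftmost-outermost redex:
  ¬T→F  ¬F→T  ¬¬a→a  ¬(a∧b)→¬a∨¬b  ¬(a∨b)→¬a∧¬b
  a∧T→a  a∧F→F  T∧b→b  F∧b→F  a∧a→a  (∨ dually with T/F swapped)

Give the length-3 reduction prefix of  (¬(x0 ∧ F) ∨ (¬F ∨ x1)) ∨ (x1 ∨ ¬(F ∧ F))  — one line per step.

Answer: after 3 steps: (T ∨ (¬F ∨ x1)) ∨ (x1 ∨ ¬(F ∧ F))

Derivation:
  start: (¬(x0 ∧ F) ∨ (¬F ∨ x1)) ∨ (x1 ∨ ¬(F ∧ F))
  step 1: ((¬x0 ∨ ¬F) ∨ (¬F ∨ x1)) ∨ (x1 ∨ ¬(F ∧ F))
  step 2: ((¬x0 ∨ T) ∨ (¬F ∨ x1)) ∨ (x1 ∨ ¬(F ∧ F))
  step 3: (T ∨ (¬F ∨ x1)) ∨ (x1 ∨ ¬(F ∧ F))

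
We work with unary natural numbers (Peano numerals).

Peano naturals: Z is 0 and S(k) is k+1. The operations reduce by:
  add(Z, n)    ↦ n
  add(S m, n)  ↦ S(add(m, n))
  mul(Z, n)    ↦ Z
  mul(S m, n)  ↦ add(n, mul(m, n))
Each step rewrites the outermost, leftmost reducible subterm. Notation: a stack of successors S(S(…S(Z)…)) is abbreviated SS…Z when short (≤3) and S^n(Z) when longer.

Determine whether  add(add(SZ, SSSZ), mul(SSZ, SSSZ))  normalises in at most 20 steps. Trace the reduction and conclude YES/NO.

  start: add(add(SZ, SSSZ), mul(SSZ, SSSZ))
  step 1: add(S(add(Z, SSSZ)), mul(SSZ, SSSZ))
  step 2: S(add(add(Z, SSSZ), mul(SSZ, SSSZ)))
  step 3: S(add(SSSZ, mul(SSZ, SSSZ)))
  step 4: S(S(add(SSZ, mul(SSZ, SSSZ))))
  step 5: S(S(S(add(SZ, mul(SSZ, SSSZ)))))
  step 6: S(S(S(S(add(Z, mul(SSZ, SSSZ))))))
  step 7: S(S(S(S(mul(SSZ, SSSZ)))))
  step 8: S(S(S(S(add(SSSZ, mul(SZ, SSSZ))))))
  step 9: S(S(S(S(S(add(SSZ, mul(SZ, SSSZ)))))))
  step 10: S(S(S(S(S(S(add(SZ, mul(SZ, SSSZ))))))))
  step 11: S(S(S(S(S(S(S(add(Z, mul(SZ, SSSZ)))))))))
  step 12: S(S(S(S(S(S(S(mul(SZ, SSSZ))))))))
  step 13: S(S(S(S(S(S(S(add(SSSZ, mul(Z, SSSZ)))))))))
  step 14: S(S(S(S(S(S(S(S(add(SSZ, mul(Z, SSSZ))))))))))
  step 15: S(S(S(S(S(S(S(S(S(add(SZ, mul(Z, SSSZ)))))))))))
  step 16: S(S(S(S(S(S(S(S(S(S(add(Z, mul(Z, SSSZ))))))))))))
  step 17: S(S(S(S(S(S(S(S(S(S(mul(Z, SSSZ)))))))))))
  step 18: S^10(Z)

Answer: YES — reaches normal form S^10(Z) in 18 ≤ 20 steps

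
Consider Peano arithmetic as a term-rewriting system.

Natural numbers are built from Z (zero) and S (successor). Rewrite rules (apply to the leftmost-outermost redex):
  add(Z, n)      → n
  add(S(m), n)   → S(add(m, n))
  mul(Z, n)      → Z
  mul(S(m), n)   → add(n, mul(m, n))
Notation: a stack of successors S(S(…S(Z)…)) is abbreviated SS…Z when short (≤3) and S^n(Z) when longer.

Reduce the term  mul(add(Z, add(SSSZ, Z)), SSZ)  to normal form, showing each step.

  start: mul(add(Z, add(SSSZ, Z)), SSZ)
  →1  mul(add(SSSZ, Z), SSZ)
  →2  mul(S(add(SSZ, Z)), SSZ)
  →3  add(SSZ, mul(add(SSZ, Z), SSZ))
  →4  S(add(SZ, mul(add(SSZ, Z), SSZ)))
  →5  S(S(add(Z, mul(add(SSZ, Z), SSZ))))
  →6  S(S(mul(add(SSZ, Z), SSZ)))
  →7  S(S(mul(S(add(SZ, Z)), SSZ)))
  →8  S(S(add(SSZ, mul(add(SZ, Z), SSZ))))
  →9  S(S(S(add(SZ, mul(add(SZ, Z), SSZ)))))
  →10  S(S(S(S(add(Z, mul(add(SZ, Z), SSZ))))))
  →11  S(S(S(S(mul(add(SZ, Z), SSZ)))))
  →12  S(S(S(S(mul(S(add(Z, Z)), SSZ)))))
  →13  S(S(S(S(add(SSZ, mul(add(Z, Z), SSZ))))))
  →14  S(S(S(S(S(add(SZ, mul(add(Z, Z), SSZ)))))))
  →15  S(S(S(S(S(S(add(Z, mul(add(Z, Z), SSZ))))))))
  →16  S(S(S(S(S(S(mul(add(Z, Z), SSZ)))))))
  →17  S(S(S(S(S(S(mul(Z, SSZ)))))))
  →18  S^6(Z)

Answer: normal form = S^6(Z)  (in 18 steps)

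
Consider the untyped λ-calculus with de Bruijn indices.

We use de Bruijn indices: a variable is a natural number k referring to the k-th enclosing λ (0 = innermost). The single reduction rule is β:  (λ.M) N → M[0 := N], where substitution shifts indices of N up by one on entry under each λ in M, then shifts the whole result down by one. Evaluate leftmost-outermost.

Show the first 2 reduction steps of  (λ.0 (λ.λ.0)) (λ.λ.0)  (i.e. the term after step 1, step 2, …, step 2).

  start: (λ.0 (λ.λ.0)) (λ.λ.0)
  step 1: (λ.λ.0) (λ.λ.0)
  step 2: λ.0

Answer: after 2 steps: λ.0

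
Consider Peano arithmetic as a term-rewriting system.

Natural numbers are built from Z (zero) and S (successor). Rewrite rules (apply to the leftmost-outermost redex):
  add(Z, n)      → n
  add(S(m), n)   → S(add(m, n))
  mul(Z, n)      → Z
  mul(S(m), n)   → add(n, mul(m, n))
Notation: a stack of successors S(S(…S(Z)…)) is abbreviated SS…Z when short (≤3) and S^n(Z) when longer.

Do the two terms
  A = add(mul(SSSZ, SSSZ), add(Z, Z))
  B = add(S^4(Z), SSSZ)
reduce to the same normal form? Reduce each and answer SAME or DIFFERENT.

Answer: DIFFERENT — A ⇓ S^9(Z), B ⇓ S^7(Z)

Derivation:
Term A:
  start: add(mul(SSSZ, SSSZ), add(Z, Z))
  [1] add(add(SSSZ, mul(SSZ, SSSZ)), add(Z, Z))
  [2] add(S(add(SSZ, mul(SSZ, SSSZ))), add(Z, Z))
  [3] S(add(add(SSZ, mul(SSZ, SSSZ)), add(Z, Z)))
  [4] S(add(S(add(SZ, mul(SSZ, SSSZ))), add(Z, Z)))
  [5] S(S(add(add(SZ, mul(SSZ, SSSZ)), add(Z, Z))))
  [6] S(S(add(S(add(Z, mul(SSZ, SSSZ))), add(Z, Z))))
  [7] S(S(S(add(add(Z, mul(SSZ, SSSZ)), add(Z, Z)))))
  [8] S(S(S(add(mul(SSZ, SSSZ), add(Z, Z)))))
  [9] S(S(S(add(add(SSSZ, mul(SZ, SSSZ)), add(Z, Z)))))
  [10] S(S(S(add(S(add(SSZ, mul(SZ, SSSZ))), add(Z, Z)))))
  [11] S(S(S(S(add(add(SSZ, mul(SZ, SSSZ)), add(Z, Z))))))
  [12] S(S(S(S(add(S(add(SZ, mul(SZ, SSSZ))), add(Z, Z))))))
  [13] S(S(S(S(S(add(add(SZ, mul(SZ, SSSZ)), add(Z, Z)))))))
  [14] S(S(S(S(S(add(S(add(Z, mul(SZ, SSSZ))), add(Z, Z)))))))
  [15] S(S(S(S(S(S(add(add(Z, mul(SZ, SSSZ)), add(Z, Z))))))))
  [16] S(S(S(S(S(S(add(mul(SZ, SSSZ), add(Z, Z))))))))
  [17] S(S(S(S(S(S(add(add(SSSZ, mul(Z, SSSZ)), add(Z, Z))))))))
  [18] S(S(S(S(S(S(add(S(add(SSZ, mul(Z, SSSZ))), add(Z, Z))))))))
  [19] S(S(S(S(S(S(S(add(add(SSZ, mul(Z, SSSZ)), add(Z, Z)))))))))
  [20] S(S(S(S(S(S(S(add(S(add(SZ, mul(Z, SSSZ))), add(Z, Z)))))))))
  [21] S(S(S(S(S(S(S(S(add(add(SZ, mul(Z, SSSZ)), add(Z, Z))))))))))
  [22] S(S(S(S(S(S(S(S(add(S(add(Z, mul(Z, SSSZ))), add(Z, Z))))))))))
  [23] S(S(S(S(S(S(S(S(S(add(add(Z, mul(Z, SSSZ)), add(Z, Z)))))))))))
  [24] S(S(S(S(S(S(S(S(S(add(mul(Z, SSSZ), add(Z, Z)))))))))))
  [25] S(S(S(S(S(S(S(S(S(add(Z, add(Z, Z)))))))))))
  [26] S(S(S(S(S(S(S(S(S(add(Z, Z))))))))))
  [27] S^9(Z)

Term B:
  start: add(S^4(Z), SSSZ)
  [1] S(add(SSSZ, SSSZ))
  [2] S(S(add(SSZ, SSSZ)))
  [3] S(S(S(add(SZ, SSSZ))))
  [4] S(S(S(S(add(Z, SSSZ)))))
  [5] S^7(Z)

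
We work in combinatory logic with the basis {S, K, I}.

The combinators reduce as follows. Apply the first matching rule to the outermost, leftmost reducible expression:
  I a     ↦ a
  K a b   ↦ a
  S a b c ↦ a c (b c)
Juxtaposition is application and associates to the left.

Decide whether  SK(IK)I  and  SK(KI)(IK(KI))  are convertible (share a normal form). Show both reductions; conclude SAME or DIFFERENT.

Answer: DIFFERENT — A ⇓ I, B ⇓ K(KI)

Working:
Term A:
  start: SK(IK)I
  [1] KI(IKI)
  [2] I

Term B:
  start: SK(KI)(IK(KI))
  [1] K(IK(KI))(KI(IK(KI)))
  [2] IK(KI)
  [3] K(KI)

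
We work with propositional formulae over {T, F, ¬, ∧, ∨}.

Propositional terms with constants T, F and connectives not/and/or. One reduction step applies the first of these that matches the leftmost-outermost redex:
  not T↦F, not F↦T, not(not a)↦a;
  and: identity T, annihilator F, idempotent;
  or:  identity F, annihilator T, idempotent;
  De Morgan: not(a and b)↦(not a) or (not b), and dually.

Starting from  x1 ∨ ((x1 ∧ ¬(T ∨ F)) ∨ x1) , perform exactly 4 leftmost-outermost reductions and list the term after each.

Answer: after 4 steps: x1 ∨ (F ∨ x1)

Derivation:
  start: x1 ∨ ((x1 ∧ ¬(T ∨ F)) ∨ x1)
  step 1: x1 ∨ ((x1 ∧ (¬T ∧ ¬F)) ∨ x1)
  step 2: x1 ∨ ((x1 ∧ (F ∧ ¬F)) ∨ x1)
  step 3: x1 ∨ ((x1 ∧ F) ∨ x1)
  step 4: x1 ∨ (F ∨ x1)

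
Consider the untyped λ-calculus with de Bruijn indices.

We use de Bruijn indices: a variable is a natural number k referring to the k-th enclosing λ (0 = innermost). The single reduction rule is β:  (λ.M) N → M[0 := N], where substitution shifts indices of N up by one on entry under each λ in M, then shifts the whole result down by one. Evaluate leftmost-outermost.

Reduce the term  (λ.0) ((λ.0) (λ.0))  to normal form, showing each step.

Answer: normal form = λ.0  (in 2 steps)

Reduction:
  start: (λ.0) ((λ.0) (λ.0))
  step 1: (λ.0) (λ.0)
  step 2: λ.0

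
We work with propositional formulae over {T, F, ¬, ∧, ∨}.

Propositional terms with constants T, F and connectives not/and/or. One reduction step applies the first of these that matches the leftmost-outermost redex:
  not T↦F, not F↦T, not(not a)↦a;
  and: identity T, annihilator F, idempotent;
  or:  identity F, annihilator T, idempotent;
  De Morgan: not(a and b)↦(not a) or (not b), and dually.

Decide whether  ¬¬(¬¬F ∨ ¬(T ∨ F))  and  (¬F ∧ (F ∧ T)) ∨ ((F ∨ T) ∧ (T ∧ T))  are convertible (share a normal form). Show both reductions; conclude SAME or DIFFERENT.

Term A:
  start: ¬¬(¬¬F ∨ ¬(T ∨ F))
  →1  ¬¬F ∨ ¬(T ∨ F)
  →2  F ∨ ¬(T ∨ F)
  →3  ¬(T ∨ F)
  →4  ¬T ∧ ¬F
  →5  F ∧ ¬F
  →6  F

Term B:
  start: (¬F ∧ (F ∧ T)) ∨ ((F ∨ T) ∧ (T ∧ T))
  →1  (T ∧ (F ∧ T)) ∨ ((F ∨ T) ∧ (T ∧ T))
  →2  (F ∧ T) ∨ ((F ∨ T) ∧ (T ∧ T))
  →3  F ∨ ((F ∨ T) ∧ (T ∧ T))
  →4  (F ∨ T) ∧ (T ∧ T)
  →5  T ∧ (T ∧ T)
  →6  T ∧ T
  →7  T

Answer: DIFFERENT — A ⇓ F, B ⇓ T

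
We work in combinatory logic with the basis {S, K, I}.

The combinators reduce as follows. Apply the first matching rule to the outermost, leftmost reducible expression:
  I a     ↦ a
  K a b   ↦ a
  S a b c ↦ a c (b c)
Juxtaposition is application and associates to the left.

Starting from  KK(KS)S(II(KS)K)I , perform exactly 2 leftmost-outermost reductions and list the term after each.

  start: KK(KS)S(II(KS)K)I
  →1  KS(II(KS)K)I
  →2  SI

Answer: after 2 steps: SI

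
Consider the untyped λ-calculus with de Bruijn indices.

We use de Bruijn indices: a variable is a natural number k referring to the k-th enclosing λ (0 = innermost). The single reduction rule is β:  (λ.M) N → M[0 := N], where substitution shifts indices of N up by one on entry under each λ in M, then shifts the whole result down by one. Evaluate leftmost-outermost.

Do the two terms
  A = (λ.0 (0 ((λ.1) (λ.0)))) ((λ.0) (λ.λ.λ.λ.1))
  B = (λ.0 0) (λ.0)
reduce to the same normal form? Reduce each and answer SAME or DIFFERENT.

Answer: DIFFERENT — A ⇓ λ.λ.λ.1, B ⇓ λ.0

Derivation:
Term A:
  start: (λ.0 (0 ((λ.1) (λ.0)))) ((λ.0) (λ.λ.λ.λ.1))
  [1] (λ.0) (λ.λ.λ.λ.1) ((λ.0) (λ.λ.λ.λ.1) ((λ.(λ.0) (λ.λ.λ.λ.1)) (λ.0)))
  [2] (λ.λ.λ.λ.1) ((λ.0) (λ.λ.λ.λ.1) ((λ.(λ.0) (λ.λ.λ.λ.1)) (λ.0)))
  [3] λ.λ.λ.1

Term B:
  start: (λ.0 0) (λ.0)
  [1] (λ.0) (λ.0)
  [2] λ.0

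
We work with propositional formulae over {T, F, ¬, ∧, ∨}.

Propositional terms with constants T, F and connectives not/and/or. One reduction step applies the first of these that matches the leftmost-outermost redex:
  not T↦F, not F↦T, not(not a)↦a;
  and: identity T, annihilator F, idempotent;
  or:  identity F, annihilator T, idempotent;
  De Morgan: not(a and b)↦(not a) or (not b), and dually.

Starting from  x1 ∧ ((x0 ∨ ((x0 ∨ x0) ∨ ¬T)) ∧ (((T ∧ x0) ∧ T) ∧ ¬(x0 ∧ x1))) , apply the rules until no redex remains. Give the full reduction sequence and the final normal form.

Answer: normal form = x1 ∧ (x0 ∧ (x0 ∧ (¬x0 ∨ ¬x1)))  (in 7 steps)

Reduction:
  start: x1 ∧ ((x0 ∨ ((x0 ∨ x0) ∨ ¬T)) ∧ (((T ∧ x0) ∧ T) ∧ ¬(x0 ∧ x1)))
  step 1: x1 ∧ ((x0 ∨ (x0 ∨ ¬T)) ∧ (((T ∧ x0) ∧ T) ∧ ¬(x0 ∧ x1)))
  step 2: x1 ∧ ((x0 ∨ (x0 ∨ F)) ∧ (((T ∧ x0) ∧ T) ∧ ¬(x0 ∧ x1)))
  step 3: x1 ∧ ((x0 ∨ x0) ∧ (((T ∧ x0) ∧ T) ∧ ¬(x0 ∧ x1)))
  step 4: x1 ∧ (x0 ∧ (((T ∧ x0) ∧ T) ∧ ¬(x0 ∧ x1)))
  step 5: x1 ∧ (x0 ∧ ((T ∧ x0) ∧ ¬(x0 ∧ x1)))
  step 6: x1 ∧ (x0 ∧ (x0 ∧ ¬(x0 ∧ x1)))
  step 7: x1 ∧ (x0 ∧ (x0 ∧ (¬x0 ∨ ¬x1)))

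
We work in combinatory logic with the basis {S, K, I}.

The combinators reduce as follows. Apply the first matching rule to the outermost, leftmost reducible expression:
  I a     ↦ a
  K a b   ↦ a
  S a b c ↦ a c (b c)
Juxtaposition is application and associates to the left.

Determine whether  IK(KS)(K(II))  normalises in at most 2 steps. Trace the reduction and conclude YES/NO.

  start: IK(KS)(K(II))
  [1] K(KS)(K(II))
  [2] KS

Answer: YES — reaches normal form KS in 2 ≤ 2 steps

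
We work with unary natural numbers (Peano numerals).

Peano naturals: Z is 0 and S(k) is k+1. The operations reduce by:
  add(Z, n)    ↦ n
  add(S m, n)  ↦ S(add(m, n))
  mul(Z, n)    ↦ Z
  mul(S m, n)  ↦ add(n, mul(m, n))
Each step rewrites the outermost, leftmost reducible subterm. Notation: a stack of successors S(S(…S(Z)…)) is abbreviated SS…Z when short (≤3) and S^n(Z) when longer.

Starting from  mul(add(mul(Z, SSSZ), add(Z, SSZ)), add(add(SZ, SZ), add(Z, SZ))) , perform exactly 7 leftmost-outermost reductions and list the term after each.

Answer: after 7 steps: S(add(add(add(Z, SZ), add(Z, SZ)), mul(SZ, add(add(SZ, SZ), add(Z, SZ)))))

Derivation:
  start: mul(add(mul(Z, SSSZ), add(Z, SSZ)), add(add(SZ, SZ), add(Z, SZ)))
  step 1: mul(add(Z, add(Z, SSZ)), add(add(SZ, SZ), add(Z, SZ)))
  step 2: mul(add(Z, SSZ), add(add(SZ, SZ), add(Z, SZ)))
  step 3: mul(SSZ, add(add(SZ, SZ), add(Z, SZ)))
  step 4: add(add(add(SZ, SZ), add(Z, SZ)), mul(SZ, add(add(SZ, SZ), add(Z, SZ))))
  step 5: add(add(S(add(Z, SZ)), add(Z, SZ)), mul(SZ, add(add(SZ, SZ), add(Z, SZ))))
  step 6: add(S(add(add(Z, SZ), add(Z, SZ))), mul(SZ, add(add(SZ, SZ), add(Z, SZ))))
  step 7: S(add(add(add(Z, SZ), add(Z, SZ)), mul(SZ, add(add(SZ, SZ), add(Z, SZ)))))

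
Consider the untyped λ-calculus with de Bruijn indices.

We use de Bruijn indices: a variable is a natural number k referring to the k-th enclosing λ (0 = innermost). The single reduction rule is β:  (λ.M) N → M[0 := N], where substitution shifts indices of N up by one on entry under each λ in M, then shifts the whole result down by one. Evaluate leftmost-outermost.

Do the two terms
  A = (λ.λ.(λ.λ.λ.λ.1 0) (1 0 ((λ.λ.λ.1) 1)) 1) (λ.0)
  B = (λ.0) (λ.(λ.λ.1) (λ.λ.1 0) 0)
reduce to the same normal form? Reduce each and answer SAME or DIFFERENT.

Answer: SAME — A ⇓ λ.λ.λ.1 0, B ⇓ λ.λ.λ.1 0

Reduction:
Term A:
  start: (λ.λ.(λ.λ.λ.λ.1 0) (1 0 ((λ.λ.λ.1) 1)) 1) (λ.0)
  →1  λ.(λ.λ.λ.λ.1 0) ((λ.0) 0 ((λ.λ.λ.1) (λ.0))) (λ.0)
  →2  λ.(λ.λ.λ.1 0) (λ.0)
  →3  λ.λ.λ.1 0

Term B:
  start: (λ.0) (λ.(λ.λ.1) (λ.λ.1 0) 0)
  →1  λ.(λ.λ.1) (λ.λ.1 0) 0
  →2  λ.(λ.λ.λ.1 0) 0
  →3  λ.λ.λ.1 0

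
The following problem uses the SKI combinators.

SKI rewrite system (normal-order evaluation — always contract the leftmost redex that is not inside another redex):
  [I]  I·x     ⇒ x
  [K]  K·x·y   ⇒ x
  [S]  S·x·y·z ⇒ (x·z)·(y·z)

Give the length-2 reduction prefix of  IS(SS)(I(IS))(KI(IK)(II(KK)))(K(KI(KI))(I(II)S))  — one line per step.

  start: IS(SS)(I(IS))(KI(IK)(II(KK)))(K(KI(KI))(I(II)S))
  →1  S(SS)(I(IS))(KI(IK)(II(KK)))(K(KI(KI))(I(II)S))
  →2  SS(KI(IK)(II(KK)))(I(IS)(KI(IK)(II(KK))))(K(KI(KI))(I(II)S))

Answer: after 2 steps: SS(KI(IK)(II(KK)))(I(IS)(KI(IK)(II(KK))))(K(KI(KI))(I(II)S))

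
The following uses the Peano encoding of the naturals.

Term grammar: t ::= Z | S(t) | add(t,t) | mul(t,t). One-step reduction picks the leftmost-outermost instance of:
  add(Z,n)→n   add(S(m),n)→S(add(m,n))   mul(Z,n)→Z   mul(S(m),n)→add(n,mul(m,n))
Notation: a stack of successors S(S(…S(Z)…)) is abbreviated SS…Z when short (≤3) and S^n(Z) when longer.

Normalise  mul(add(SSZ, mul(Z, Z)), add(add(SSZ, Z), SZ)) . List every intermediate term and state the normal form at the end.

  start: mul(add(SSZ, mul(Z, Z)), add(add(SSZ, Z), SZ))
  step 1: mul(S(add(SZ, mul(Z, Z))), add(add(SSZ, Z), SZ))
  step 2: add(add(add(SSZ, Z), SZ), mul(add(SZ, mul(Z, Z)), add(add(SSZ, Z), SZ)))
  step 3: add(add(S(add(SZ, Z)), SZ), mul(add(SZ, mul(Z, Z)), add(add(SSZ, Z), SZ)))
  step 4: add(S(add(add(SZ, Z), SZ)), mul(add(SZ, mul(Z, Z)), add(add(SSZ, Z), SZ)))
  step 5: S(add(add(add(SZ, Z), SZ), mul(add(SZ, mul(Z, Z)), add(add(SSZ, Z), SZ))))
  step 6: S(add(add(S(add(Z, Z)), SZ), mul(add(SZ, mul(Z, Z)), add(add(SSZ, Z), SZ))))
  step 7: S(add(S(add(add(Z, Z), SZ)), mul(add(SZ, mul(Z, Z)), add(add(SSZ, Z), SZ))))
  step 8: S(S(add(add(add(Z, Z), SZ), mul(add(SZ, mul(Z, Z)), add(add(SSZ, Z), SZ)))))
  step 9: S(S(add(add(Z, SZ), mul(add(SZ, mul(Z, Z)), add(add(SSZ, Z), SZ)))))
  step 10: S(S(add(SZ, mul(add(SZ, mul(Z, Z)), add(add(SSZ, Z), SZ)))))
  step 11: S(S(S(add(Z, mul(add(SZ, mul(Z, Z)), add(add(SSZ, Z), SZ))))))
  step 12: S(S(S(mul(add(SZ, mul(Z, Z)), add(add(SSZ, Z), SZ)))))
  step 13: S(S(S(mul(S(add(Z, mul(Z, Z))), add(add(SSZ, Z), SZ)))))
  step 14: S(S(S(add(add(add(SSZ, Z), SZ), mul(add(Z, mul(Z, Z)), add(add(SSZ, Z), SZ))))))
  step 15: S(S(S(add(add(S(add(SZ, Z)), SZ), mul(add(Z, mul(Z, Z)), add(add(SSZ, Z), SZ))))))
  step 16: S(S(S(add(S(add(add(SZ, Z), SZ)), mul(add(Z, mul(Z, Z)), add(add(SSZ, Z), SZ))))))
  step 17: S(S(S(S(add(add(add(SZ, Z), SZ), mul(add(Z, mul(Z, Z)), add(add(SSZ, Z), SZ)))))))
  step 18: S(S(S(S(add(add(S(add(Z, Z)), SZ), mul(add(Z, mul(Z, Z)), add(add(SSZ, Z), SZ)))))))
  step 19: S(S(S(S(add(S(add(add(Z, Z), SZ)), mul(add(Z, mul(Z, Z)), add(add(SSZ, Z), SZ)))))))
  step 20: S(S(S(S(S(add(add(add(Z, Z), SZ), mul(add(Z, mul(Z, Z)), add(add(SSZ, Z), SZ))))))))
  step 21: S(S(S(S(S(add(add(Z, SZ), mul(add(Z, mul(Z, Z)), add(add(SSZ, Z), SZ))))))))
  step 22: S(S(S(S(S(add(SZ, mul(add(Z, mul(Z, Z)), add(add(SSZ, Z), SZ))))))))
  step 23: S(S(S(S(S(S(add(Z, mul(add(Z, mul(Z, Z)), add(add(SSZ, Z), SZ)))))))))
  step 24: S(S(S(S(S(S(mul(add(Z, mul(Z, Z)), add(add(SSZ, Z), SZ))))))))
  step 25: S(S(S(S(S(S(mul(mul(Z, Z), add(add(SSZ, Z), SZ))))))))
  step 26: S(S(S(S(S(S(mul(Z, add(add(SSZ, Z), SZ))))))))
  step 27: S^6(Z)

Answer: normal form = S^6(Z)  (in 27 steps)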